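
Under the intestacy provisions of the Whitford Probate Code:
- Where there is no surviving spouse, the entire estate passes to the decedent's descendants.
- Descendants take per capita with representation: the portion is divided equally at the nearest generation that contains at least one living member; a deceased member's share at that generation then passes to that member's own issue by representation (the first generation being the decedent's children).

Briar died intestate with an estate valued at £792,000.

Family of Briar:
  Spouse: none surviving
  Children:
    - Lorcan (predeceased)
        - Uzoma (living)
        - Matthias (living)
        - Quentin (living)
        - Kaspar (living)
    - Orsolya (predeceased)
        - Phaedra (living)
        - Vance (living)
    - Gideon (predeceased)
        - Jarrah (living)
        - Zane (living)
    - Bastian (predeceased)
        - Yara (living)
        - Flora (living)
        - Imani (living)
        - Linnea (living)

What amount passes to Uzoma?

The entire £792,000 passes to the descendants.
No child survives, so the initial division is made at the grandchildren's generation.
That amount (£792,000) is divided into 12 shares of £66,000: Uzoma, Matthias, Quentin, Kaspar, Phaedra, Vance, Jarrah, Zane, Yara, Flora, Imani, and Linnea each take £66,000.

Uzoma receives £66,000.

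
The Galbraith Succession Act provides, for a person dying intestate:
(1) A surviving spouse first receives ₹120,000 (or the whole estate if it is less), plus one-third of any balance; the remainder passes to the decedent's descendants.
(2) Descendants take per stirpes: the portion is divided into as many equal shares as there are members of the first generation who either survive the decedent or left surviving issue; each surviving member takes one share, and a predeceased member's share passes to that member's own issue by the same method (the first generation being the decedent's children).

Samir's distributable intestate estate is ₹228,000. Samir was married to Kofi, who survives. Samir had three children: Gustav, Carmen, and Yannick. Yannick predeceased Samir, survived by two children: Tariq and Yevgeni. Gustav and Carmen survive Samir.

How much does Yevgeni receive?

Kofi first takes ₹120,000, leaving a balance of ₹108,000. Kofi then takes one-third of the balance (₹36,000), for a total of ₹156,000. The remaining ₹72,000 passes to the descendants.
The descendants' portion (₹72,000) is divided into 3 shares of ₹24,000: Gustav and Carmen each take ₹24,000; Yannick's ₹24,000 share passes to Yannick's issue.
Yannick's share (₹24,000) is divided into 2 shares of ₹12,000: Tariq and Yevgeni each take ₹12,000.

Yevgeni receives ₹12,000.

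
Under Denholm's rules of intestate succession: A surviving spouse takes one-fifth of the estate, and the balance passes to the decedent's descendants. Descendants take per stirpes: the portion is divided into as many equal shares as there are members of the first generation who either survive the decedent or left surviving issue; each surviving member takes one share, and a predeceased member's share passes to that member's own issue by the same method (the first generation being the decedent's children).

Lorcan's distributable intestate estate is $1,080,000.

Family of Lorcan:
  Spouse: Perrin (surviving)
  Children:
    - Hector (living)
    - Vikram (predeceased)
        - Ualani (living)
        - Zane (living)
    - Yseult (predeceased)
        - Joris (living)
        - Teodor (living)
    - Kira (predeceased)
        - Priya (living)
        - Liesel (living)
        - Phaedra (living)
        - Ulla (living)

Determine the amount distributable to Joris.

Perrin takes one-fifth of $1,080,000 = $216,000. The remaining $864,000 passes to the descendants.
The descendants' portion ($864,000) is divided into 4 shares of $216,000: Hector takes $216,000; Vikram's $216,000 share passes to Vikram's issue; Yseult's $216,000 share passes to Yseult's issue; Kira's $216,000 share passes to Kira's issue.
Vikram's share ($216,000) is divided into 2 shares of $108,000: Ualani and Zane each take $108,000.
Yseult's share ($216,000) is divided into 2 shares of $108,000: Joris and Teodor each take $108,000.
Kira's share ($216,000) is divided into 4 shares of $54,000: Priya, Liesel, Phaedra, and Ulla each take $54,000.

Joris receives $108,000.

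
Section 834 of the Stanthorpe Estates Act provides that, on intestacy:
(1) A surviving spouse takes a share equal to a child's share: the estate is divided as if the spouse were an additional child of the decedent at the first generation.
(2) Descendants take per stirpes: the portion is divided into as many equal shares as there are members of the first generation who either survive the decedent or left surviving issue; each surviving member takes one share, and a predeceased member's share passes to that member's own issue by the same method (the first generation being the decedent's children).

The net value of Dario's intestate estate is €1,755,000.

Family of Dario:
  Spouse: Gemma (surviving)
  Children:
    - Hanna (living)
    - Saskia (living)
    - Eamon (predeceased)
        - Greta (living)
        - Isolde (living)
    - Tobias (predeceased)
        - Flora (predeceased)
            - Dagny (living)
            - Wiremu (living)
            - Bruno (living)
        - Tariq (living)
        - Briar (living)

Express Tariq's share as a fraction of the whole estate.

The spouse counts as an additional share at the children's level, so there are 5 primary shares of €351,000. Gemma takes one such share (€351,000).
The children's combined portion (€1,404,000) is divided into 4 shares of €351,000: Hanna and Saskia each take €351,000; Eamon's €351,000 share passes to Eamon's issue; Tobias's €351,000 share passes to Tobias's issue.
Eamon's share (€351,000) is divided into 2 shares of €175,500: Greta and Isolde each take €175,500.
Tobias's share (€351,000) is divided into 3 shares of €117,000: Tariq and Briar each take €117,000; Flora's €117,000 share passes to Flora's issue.
Flora's share (€117,000) is divided into 3 shares of €39,000: Dagny, Wiremu, and Bruno each take €39,000.

Tariq receives 1/15 of the estate.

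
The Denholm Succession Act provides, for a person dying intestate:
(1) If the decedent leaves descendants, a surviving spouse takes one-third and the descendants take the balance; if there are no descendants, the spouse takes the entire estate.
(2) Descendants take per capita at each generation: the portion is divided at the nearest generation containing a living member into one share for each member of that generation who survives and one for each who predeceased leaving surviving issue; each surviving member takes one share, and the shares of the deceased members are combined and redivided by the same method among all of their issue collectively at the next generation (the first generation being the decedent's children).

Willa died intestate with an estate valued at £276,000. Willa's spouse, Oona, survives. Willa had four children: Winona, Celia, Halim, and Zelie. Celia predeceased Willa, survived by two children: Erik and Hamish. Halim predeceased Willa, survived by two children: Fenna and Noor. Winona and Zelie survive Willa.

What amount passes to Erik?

Oona takes one-third of £276,000 = £92,000. The remaining £184,000 passes to the descendants.
The descendants' portion (£184,000) is divided at the children's generation into 4 shares of £46,000. Winona and Zelie each take £46,000. The 2 shares of the deceased (Celia and Halim) are combined into a pool of £92,000.
That pool (£92,000) is divided at the grandchildren's generation equally among Erik, Hamish, Fenna, and Noor: £23,000 each.

Erik receives £23,000.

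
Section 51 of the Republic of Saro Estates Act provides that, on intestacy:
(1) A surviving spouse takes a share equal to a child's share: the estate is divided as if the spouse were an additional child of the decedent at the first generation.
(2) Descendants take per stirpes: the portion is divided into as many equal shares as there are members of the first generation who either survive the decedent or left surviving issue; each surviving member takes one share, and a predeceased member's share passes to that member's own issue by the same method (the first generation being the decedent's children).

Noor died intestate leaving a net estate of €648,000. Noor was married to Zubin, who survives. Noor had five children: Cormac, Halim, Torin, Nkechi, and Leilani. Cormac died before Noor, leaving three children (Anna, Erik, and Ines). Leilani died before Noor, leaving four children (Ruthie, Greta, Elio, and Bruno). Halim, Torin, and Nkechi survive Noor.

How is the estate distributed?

The spouse counts as an additional share at the children's level, so there are 6 primary shares of €108,000. Zubin takes one such share (€108,000).
The children's combined portion (€540,000) is divided into 5 shares of €108,000: Halim, Torin, and Nkechi each take €108,000; Cormac's €108,000 share passes to Cormac's issue; Leilani's €108,000 share passes to Leilani's issue.
Cormac's share (€108,000) is divided into 3 shares of €36,000: Anna, Erik, and Ines each take €36,000.
Leilani's share (€108,000) is divided into 4 shares of €27,000: Ruthie, Greta, Elio, and Bruno each take €27,000.

Zubin: €108,000; Anna: €36,000; Erik: €36,000; Ines: €36,000; Halim: €108,000; Torin: €108,000; Nkechi: €108,000; Ruthie: €27,000; Greta: €27,000; Elio: €27,000; Bruno: €27,000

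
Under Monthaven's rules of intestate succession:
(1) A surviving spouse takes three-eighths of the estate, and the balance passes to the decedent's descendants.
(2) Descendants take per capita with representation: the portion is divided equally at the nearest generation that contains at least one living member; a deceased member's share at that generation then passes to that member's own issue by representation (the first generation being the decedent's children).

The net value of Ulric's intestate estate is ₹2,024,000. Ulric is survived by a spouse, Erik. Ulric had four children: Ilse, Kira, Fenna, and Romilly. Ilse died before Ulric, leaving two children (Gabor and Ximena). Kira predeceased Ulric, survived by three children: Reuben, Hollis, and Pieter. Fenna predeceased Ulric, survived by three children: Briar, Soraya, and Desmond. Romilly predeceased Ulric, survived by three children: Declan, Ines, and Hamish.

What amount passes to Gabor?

Gabor receives ₹115,000.

Erik takes three-eighths of ₹2,024,000 = ₹759,000. The remaining ₹1,265,000 passes to the descendants.
No child survives, so the initial division is made at the grandchildren's generation.
The descendants' portion (₹1,265,000) is divided into 11 shares of ₹115,000: Gabor, Ximena, Reuben, Hollis, Pieter, Briar, Soraya, Desmond, Declan, Ines, and Hamish each take ₹115,000.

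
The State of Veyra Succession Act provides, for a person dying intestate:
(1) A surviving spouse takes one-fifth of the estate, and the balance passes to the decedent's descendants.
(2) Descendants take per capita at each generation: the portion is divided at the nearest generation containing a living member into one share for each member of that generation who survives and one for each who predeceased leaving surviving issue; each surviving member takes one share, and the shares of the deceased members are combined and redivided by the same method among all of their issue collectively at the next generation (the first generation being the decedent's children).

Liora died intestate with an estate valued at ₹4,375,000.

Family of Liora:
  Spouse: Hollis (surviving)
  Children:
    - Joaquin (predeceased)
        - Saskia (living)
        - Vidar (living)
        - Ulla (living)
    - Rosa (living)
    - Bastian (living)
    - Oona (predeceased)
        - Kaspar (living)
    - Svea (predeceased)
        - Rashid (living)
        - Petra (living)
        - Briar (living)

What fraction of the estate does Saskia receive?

Hollis takes one-fifth of ₹4,375,000 = ₹875,000. The remaining ₹3,500,000 passes to the descendants.
The descendants' portion (₹3,500,000) is divided at the children's generation into 5 shares of ₹700,000. Rosa and Bastian each take ₹700,000. The 3 shares of the deceased (Joaquin, Oona, and Svea) are combined into a pool of ₹2,100,000.
That pool (₹2,100,000) is divided at the grandchildren's generation equally among Saskia, Vidar, Ulla, Kaspar, Rashid, Petra, and Briar: ₹300,000 each.

Saskia receives 12/175 of the estate.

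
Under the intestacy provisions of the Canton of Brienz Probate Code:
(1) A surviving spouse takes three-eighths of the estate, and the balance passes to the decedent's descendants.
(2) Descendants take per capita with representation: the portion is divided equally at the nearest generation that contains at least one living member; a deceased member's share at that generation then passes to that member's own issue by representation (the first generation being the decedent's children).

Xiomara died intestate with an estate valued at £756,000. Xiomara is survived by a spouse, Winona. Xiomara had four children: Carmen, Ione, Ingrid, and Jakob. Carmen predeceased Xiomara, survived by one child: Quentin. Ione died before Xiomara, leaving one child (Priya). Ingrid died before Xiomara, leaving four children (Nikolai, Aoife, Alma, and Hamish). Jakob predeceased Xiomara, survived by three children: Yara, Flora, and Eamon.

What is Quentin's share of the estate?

Quentin receives £52,500.

Winona takes three-eighths of £756,000 = £283,500. The remaining £472,500 passes to the descendants.
No child survives, so the initial division is made at the grandchildren's generation.
The descendants' portion (£472,500) is divided into 9 shares of £52,500: Quentin, Priya, Nikolai, Aoife, Alma, Hamish, Yara, Flora, and Eamon each take £52,500.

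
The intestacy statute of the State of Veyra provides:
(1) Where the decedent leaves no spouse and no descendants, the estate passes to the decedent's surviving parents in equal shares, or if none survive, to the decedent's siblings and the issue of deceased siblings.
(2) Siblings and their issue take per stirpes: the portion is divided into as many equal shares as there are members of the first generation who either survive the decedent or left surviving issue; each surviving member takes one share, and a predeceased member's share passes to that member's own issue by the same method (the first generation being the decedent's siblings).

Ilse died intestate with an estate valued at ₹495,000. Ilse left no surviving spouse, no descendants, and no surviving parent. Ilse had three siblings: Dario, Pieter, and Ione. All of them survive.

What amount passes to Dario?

Dario receives ₹165,000.

The entire ₹495,000 passes to the siblings and their issue.
That amount (₹495,000) is divided into 3 shares of ₹165,000: Dario, Pieter, and Ione each take ₹165,000.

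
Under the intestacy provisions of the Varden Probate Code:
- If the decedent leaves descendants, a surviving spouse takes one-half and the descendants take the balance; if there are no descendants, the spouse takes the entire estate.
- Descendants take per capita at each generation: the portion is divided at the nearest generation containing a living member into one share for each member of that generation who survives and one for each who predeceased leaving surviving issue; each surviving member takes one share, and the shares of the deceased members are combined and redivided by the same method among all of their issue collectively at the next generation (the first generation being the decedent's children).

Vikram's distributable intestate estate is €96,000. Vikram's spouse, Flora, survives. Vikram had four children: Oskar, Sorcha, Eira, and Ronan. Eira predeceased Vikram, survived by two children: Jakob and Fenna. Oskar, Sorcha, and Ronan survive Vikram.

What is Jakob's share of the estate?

Jakob receives €6,000.

Flora takes one-half of €96,000 = €48,000. The remaining €48,000 passes to the descendants.
The descendants' portion (€48,000) is divided at the children's generation into 4 shares of €12,000. Oskar, Sorcha, and Ronan each take €12,000. The remaining share for the deceased Eira (€12,000) is carried to the next generation.
That pool (€12,000) is divided at the grandchildren's generation equally among Jakob and Fenna: €6,000 each.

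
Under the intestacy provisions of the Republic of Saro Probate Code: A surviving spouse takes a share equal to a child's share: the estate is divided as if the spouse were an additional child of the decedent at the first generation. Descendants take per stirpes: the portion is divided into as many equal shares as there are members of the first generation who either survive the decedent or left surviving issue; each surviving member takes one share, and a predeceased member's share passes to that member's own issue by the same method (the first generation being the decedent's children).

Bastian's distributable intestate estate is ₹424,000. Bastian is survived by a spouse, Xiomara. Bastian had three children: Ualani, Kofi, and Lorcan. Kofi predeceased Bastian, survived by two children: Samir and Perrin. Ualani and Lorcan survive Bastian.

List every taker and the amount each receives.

Xiomara: ₹106,000; Ualani: ₹106,000; Samir: ₹53,000; Perrin: ₹53,000; Lorcan: ₹106,000

The spouse counts as an additional share at the children's level, so there are 4 primary shares of ₹106,000. Xiomara takes one such share (₹106,000).
The children's combined portion (₹318,000) is divided into 3 shares of ₹106,000: Ualani and Lorcan each take ₹106,000; Kofi's ₹106,000 share passes to Kofi's issue.
Kofi's share (₹106,000) is divided into 2 shares of ₹53,000: Samir and Perrin each take ₹53,000.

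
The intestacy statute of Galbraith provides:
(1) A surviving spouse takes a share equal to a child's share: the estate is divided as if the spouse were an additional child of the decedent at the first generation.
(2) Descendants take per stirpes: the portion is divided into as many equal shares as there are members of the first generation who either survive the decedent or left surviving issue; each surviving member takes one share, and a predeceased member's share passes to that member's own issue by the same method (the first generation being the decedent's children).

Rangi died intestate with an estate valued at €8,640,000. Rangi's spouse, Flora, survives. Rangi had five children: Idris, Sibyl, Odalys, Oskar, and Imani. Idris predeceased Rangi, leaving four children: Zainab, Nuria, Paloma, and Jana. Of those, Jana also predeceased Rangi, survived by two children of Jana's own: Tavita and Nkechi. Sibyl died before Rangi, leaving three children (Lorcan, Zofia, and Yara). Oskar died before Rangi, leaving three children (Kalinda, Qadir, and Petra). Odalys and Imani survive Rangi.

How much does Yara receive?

The spouse counts as an additional share at the children's level, so there are 6 primary shares of €1,440,000. Flora takes one such share (€1,440,000).
The children's combined portion (€7,200,000) is divided into 5 shares of €1,440,000: Odalys and Imani each take €1,440,000; Idris's €1,440,000 share passes to Idris's issue; Sibyl's €1,440,000 share passes to Sibyl's issue; Oskar's €1,440,000 share passes to Oskar's issue.
Idris's share (€1,440,000) is divided into 4 shares of €360,000: Zainab, Nuria, and Paloma each take €360,000; Jana's €360,000 share passes to Jana's issue.
Jana's share (€360,000) is divided into 2 shares of €180,000: Tavita and Nkechi each take €180,000.
Sibyl's share (€1,440,000) is divided into 3 shares of €480,000: Lorcan, Zofia, and Yara each take €480,000.
Oskar's share (€1,440,000) is divided into 3 shares of €480,000: Kalinda, Qadir, and Petra each take €480,000.

Yara receives €480,000.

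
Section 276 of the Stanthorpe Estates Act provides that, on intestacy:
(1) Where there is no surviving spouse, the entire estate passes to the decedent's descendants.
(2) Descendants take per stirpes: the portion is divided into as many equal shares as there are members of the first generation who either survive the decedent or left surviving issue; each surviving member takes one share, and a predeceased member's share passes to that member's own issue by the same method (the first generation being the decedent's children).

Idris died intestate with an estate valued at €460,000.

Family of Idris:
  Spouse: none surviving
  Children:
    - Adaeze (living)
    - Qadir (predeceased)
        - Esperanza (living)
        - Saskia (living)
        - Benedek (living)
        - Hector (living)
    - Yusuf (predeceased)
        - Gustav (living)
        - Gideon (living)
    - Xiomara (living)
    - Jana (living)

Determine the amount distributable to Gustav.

Gustav receives €46,000.

The entire €460,000 passes to the descendants.
That amount (€460,000) is divided into 5 shares of €92,000: Adaeze, Xiomara, and Jana each take €92,000; Qadir's €92,000 share passes to Qadir's issue; Yusuf's €92,000 share passes to Yusuf's issue.
Qadir's share (€92,000) is divided into 4 shares of €23,000: Esperanza, Saskia, Benedek, and Hector each take €23,000.
Yusuf's share (€92,000) is divided into 2 shares of €46,000: Gustav and Gideon each take €46,000.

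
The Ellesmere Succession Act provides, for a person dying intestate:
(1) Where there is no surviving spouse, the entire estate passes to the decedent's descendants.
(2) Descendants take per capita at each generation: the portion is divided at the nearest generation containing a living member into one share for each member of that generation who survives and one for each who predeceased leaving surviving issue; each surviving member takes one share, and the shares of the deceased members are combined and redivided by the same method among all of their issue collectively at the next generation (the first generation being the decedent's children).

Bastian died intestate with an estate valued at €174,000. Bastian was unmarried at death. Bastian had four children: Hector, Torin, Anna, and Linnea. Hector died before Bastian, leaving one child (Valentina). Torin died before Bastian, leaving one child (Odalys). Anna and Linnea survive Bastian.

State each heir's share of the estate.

Valentina: €43,500; Odalys: €43,500; Anna: €43,500; Linnea: €43,500

The entire €174,000 passes to the descendants.
That amount (€174,000) is divided at the children's generation into 4 shares of €43,500. Anna and Linnea each take €43,500. The 2 shares of the deceased (Hector and Torin) are combined into a pool of €87,000.
That pool (€87,000) is divided at the grandchildren's generation equally among Valentina and Odalys: €43,500 each.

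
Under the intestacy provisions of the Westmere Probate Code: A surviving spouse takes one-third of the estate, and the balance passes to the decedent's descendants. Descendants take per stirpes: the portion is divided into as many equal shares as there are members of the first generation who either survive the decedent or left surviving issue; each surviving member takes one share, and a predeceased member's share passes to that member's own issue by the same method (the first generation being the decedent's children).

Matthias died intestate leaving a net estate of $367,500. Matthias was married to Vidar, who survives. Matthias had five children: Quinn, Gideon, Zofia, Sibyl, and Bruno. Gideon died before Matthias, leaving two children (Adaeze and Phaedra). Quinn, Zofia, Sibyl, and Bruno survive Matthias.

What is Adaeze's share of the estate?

Vidar takes one-third of $367,500 = $122,500. The remaining $245,000 passes to the descendants.
The descendants' portion ($245,000) is divided into 5 shares of $49,000: Quinn, Zofia, Sibyl, and Bruno each take $49,000; Gideon's $49,000 share passes to Gideon's issue.
Gideon's share ($49,000) is divided into 2 shares of $24,500: Adaeze and Phaedra each take $24,500.

Adaeze receives $24,500.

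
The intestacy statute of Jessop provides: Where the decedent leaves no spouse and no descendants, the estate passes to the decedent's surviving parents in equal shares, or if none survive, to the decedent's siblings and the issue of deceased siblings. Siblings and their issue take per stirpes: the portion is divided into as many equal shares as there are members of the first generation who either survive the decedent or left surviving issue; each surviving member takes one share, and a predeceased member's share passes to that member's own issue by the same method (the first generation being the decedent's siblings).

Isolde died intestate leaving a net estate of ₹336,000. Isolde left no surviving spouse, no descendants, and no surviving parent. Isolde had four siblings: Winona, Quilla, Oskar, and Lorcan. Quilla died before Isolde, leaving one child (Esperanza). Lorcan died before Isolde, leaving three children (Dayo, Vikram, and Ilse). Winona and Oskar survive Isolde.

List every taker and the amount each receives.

The entire ₹336,000 passes to the siblings and their issue.
That amount (₹336,000) is divided into 4 shares of ₹84,000: Winona and Oskar each take ₹84,000; Quilla's ₹84,000 share passes to Quilla's issue; Lorcan's ₹84,000 share passes to Lorcan's issue.
Quilla's share (₹84,000) passes entirely to Esperanza.
Lorcan's share (₹84,000) is divided into 3 shares of ₹28,000: Dayo, Vikram, and Ilse each take ₹28,000.

Winona: ₹84,000; Esperanza: ₹84,000; Oskar: ₹84,000; Dayo: ₹28,000; Vikram: ₹28,000; Ilse: ₹28,000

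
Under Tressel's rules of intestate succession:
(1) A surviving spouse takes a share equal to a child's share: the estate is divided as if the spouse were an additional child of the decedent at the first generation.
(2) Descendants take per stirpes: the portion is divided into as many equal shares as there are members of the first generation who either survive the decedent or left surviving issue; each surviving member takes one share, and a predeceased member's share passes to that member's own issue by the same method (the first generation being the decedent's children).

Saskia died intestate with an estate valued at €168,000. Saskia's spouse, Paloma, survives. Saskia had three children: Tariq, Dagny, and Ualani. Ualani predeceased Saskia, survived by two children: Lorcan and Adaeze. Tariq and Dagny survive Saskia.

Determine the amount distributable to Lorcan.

The spouse counts as an additional share at the children's level, so there are 4 primary shares of €42,000. Paloma takes one such share (€42,000).
The children's combined portion (€126,000) is divided into 3 shares of €42,000: Tariq and Dagny each take €42,000; Ualani's €42,000 share passes to Ualani's issue.
Ualani's share (€42,000) is divided into 2 shares of €21,000: Lorcan and Adaeze each take €21,000.

Lorcan receives €21,000.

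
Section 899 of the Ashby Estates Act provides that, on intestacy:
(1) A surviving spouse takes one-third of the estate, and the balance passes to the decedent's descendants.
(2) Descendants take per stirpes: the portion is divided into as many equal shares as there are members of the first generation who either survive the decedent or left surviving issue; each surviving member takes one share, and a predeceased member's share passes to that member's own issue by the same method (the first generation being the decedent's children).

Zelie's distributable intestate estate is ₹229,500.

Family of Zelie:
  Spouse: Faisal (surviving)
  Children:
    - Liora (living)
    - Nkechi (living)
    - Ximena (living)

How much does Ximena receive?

Faisal takes one-third of ₹229,500 = ₹76,500. The remaining ₹153,000 passes to the descendants.
The descendants' portion (₹153,000) is divided into 3 shares of ₹51,000: Liora, Nkechi, and Ximena each take ₹51,000.

Ximena receives ₹51,000.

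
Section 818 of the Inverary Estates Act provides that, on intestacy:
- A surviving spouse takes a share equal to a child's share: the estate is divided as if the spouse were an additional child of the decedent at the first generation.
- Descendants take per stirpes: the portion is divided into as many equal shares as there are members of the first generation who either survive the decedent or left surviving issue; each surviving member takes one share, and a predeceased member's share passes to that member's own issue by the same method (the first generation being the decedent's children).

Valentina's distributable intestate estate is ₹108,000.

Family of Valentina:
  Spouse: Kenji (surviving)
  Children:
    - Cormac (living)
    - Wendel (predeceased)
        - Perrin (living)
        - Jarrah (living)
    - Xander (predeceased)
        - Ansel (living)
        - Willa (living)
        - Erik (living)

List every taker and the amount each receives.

The spouse counts as an additional share at the children's level, so there are 4 primary shares of ₹27,000. Kenji takes one such share (₹27,000).
The children's combined portion (₹81,000) is divided into 3 shares of ₹27,000: Cormac takes ₹27,000; Wendel's ₹27,000 share passes to Wendel's issue; Xander's ₹27,000 share passes to Xander's issue.
Wendel's share (₹27,000) is divided into 2 shares of ₹13,500: Perrin and Jarrah each take ₹13,500.
Xander's share (₹27,000) is divided into 3 shares of ₹9,000: Ansel, Willa, and Erik each take ₹9,000.

Kenji: ₹27,000; Cormac: ₹27,000; Perrin: ₹13,500; Jarrah: ₹13,500; Ansel: ₹9,000; Willa: ₹9,000; Erik: ₹9,000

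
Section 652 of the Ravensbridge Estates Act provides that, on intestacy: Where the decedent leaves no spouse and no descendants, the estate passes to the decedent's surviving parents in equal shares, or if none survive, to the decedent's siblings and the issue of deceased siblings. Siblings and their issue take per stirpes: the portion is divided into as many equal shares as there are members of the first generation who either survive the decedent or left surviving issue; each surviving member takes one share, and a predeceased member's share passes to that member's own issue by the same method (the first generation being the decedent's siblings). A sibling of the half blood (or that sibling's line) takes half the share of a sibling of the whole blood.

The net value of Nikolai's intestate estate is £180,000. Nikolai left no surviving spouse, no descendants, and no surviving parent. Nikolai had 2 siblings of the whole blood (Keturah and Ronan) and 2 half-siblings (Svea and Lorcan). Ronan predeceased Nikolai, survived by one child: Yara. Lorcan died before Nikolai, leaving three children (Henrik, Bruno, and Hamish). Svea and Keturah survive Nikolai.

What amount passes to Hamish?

Hamish receives £10,000.

The entire £180,000 passes to the siblings and their issue.
Counting each half-blood sibling's line as half a unit, there are 3 units in £180,000, so one unit is £60,000. Whole-blood lines (Keturah and Ronan) take £60,000 each; half-blood lines (Svea and Lorcan) take £30,000 each.
Ronan's share (£60,000) passes entirely to Yara.
Lorcan's share (£30,000) is divided into 3 shares of £10,000: Henrik, Bruno, and Hamish each take £10,000.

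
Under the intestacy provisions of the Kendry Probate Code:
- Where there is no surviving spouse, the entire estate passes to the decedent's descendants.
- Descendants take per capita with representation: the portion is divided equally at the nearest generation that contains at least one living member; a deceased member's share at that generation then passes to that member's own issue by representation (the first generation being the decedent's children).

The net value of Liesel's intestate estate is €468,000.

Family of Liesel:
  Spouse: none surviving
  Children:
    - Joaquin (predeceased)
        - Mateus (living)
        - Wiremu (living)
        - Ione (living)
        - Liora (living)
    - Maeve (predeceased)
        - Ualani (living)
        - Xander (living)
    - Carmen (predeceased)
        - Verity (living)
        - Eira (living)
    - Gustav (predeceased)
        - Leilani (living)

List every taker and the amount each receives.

The entire €468,000 passes to the descendants.
No child survives, so the initial division is made at the grandchildren's generation.
That amount (€468,000) is divided into 9 shares of €52,000: Mateus, Wiremu, Ione, Liora, Ualani, Xander, Verity, Eira, and Leilani each take €52,000.

Mateus: €52,000; Wiremu: €52,000; Ione: €52,000; Liora: €52,000; Ualani: €52,000; Xander: €52,000; Verity: €52,000; Eira: €52,000; Leilani: €52,000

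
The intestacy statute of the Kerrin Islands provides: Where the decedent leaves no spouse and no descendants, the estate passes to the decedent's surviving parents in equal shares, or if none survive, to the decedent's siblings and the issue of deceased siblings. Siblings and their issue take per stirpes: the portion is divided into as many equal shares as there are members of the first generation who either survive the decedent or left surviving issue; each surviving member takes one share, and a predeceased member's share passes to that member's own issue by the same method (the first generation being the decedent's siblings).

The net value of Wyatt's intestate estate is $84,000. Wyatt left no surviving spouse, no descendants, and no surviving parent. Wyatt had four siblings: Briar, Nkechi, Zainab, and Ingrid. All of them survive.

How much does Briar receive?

Briar receives $21,000.

The entire $84,000 passes to the siblings and their issue.
That amount ($84,000) is divided into 4 shares of $21,000: Briar, Nkechi, Zainab, and Ingrid each take $21,000.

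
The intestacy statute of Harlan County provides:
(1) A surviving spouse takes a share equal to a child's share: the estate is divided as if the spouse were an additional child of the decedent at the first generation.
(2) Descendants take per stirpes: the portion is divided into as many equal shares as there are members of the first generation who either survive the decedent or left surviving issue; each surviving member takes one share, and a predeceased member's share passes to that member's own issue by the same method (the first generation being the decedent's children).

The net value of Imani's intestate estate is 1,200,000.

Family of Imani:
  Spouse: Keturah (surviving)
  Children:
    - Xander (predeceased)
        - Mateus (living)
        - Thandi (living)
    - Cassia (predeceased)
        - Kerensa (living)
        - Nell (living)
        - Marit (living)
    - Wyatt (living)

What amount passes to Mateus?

The spouse counts as an additional share at the children's level, so there are 4 primary shares of 300,000. Keturah takes one such share (300,000).
The children's combined portion (900,000) is divided into 3 shares of 300,000: Wyatt takes 300,000; Xander's 300,000 share passes to Xander's issue; Cassia's 300,000 share passes to Cassia's issue.
Xander's share (300,000) is divided into 2 shares of 150,000: Mateus and Thandi each take 150,000.
Cassia's share (300,000) is divided into 3 shares of 100,000: Kerensa, Nell, and Marit each take 100,000.

Mateus receives 150,000.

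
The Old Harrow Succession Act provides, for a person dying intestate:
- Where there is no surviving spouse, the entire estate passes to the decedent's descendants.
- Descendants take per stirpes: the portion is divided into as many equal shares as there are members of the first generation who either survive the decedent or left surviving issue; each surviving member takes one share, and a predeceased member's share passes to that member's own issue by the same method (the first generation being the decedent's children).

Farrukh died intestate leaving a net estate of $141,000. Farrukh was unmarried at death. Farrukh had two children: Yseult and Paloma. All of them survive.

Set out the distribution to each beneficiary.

Yseult: $70,500; Paloma: $70,500

The entire $141,000 passes to the descendants.
That amount ($141,000) is divided into 2 shares of $70,500: Yseult and Paloma each take $70,500.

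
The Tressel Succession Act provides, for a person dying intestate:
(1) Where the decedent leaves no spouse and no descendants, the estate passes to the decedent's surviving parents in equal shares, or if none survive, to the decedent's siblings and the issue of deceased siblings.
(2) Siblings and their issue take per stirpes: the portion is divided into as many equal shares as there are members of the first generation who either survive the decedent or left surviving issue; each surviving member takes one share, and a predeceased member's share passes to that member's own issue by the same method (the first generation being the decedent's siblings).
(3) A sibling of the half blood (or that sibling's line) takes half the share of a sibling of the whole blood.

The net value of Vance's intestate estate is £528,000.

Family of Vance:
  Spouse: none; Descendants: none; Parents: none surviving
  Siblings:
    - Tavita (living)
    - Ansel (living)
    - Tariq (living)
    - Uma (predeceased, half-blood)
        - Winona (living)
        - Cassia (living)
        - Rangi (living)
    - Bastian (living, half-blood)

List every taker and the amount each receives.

Tavita: £132,000; Ansel: £132,000; Tariq: £132,000; Winona: £22,000; Cassia: £22,000; Rangi: £22,000; Bastian: £66,000

The entire £528,000 passes to the siblings and their issue.
Counting each half-blood sibling's line as half a unit, there are 4 units in £528,000, so one unit is £132,000. Whole-blood lines (Tavita, Ansel, and Tariq) take £132,000 each; half-blood lines (Uma and Bastian) take £66,000 each.
Uma's share (£66,000) is divided into 3 shares of £22,000: Winona, Cassia, and Rangi each take £22,000.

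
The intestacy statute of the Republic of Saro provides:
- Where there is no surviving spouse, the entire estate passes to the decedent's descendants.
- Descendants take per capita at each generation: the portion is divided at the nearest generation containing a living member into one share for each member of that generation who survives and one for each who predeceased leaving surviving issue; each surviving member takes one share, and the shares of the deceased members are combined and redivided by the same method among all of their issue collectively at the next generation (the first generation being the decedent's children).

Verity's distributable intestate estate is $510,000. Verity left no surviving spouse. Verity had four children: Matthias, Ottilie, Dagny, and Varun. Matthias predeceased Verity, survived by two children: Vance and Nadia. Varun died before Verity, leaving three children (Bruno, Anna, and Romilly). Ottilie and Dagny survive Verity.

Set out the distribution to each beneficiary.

The entire $510,000 passes to the descendants.
That amount ($510,000) is divided at the children's generation into 4 shares of $127,500. Ottilie and Dagny each take $127,500. The 2 shares of the deceased (Matthias and Varun) are combined into a pool of $255,000.
That pool ($255,000) is divided at the grandchildren's generation equally among Vance, Nadia, Bruno, Anna, and Romilly: $51,000 each.

Vance: $51,000; Nadia: $51,000; Ottilie: $127,500; Dagny: $127,500; Bruno: $51,000; Anna: $51,000; Romilly: $51,000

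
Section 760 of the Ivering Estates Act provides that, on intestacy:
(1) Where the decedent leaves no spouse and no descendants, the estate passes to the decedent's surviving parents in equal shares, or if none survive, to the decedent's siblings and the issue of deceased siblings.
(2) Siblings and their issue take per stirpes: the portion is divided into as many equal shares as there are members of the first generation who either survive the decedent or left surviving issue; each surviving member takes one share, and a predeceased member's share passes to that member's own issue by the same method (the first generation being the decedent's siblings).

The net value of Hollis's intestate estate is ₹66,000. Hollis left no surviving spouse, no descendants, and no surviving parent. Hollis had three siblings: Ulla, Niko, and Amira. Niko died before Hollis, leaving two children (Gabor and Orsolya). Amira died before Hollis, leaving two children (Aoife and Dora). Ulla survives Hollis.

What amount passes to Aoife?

Aoife receives ₹11,000.

The entire ₹66,000 passes to the siblings and their issue.
That amount (₹66,000) is divided into 3 shares of ₹22,000: Ulla takes ₹22,000; Niko's ₹22,000 share passes to Niko's issue; Amira's ₹22,000 share passes to Amira's issue.
Niko's share (₹22,000) is divided into 2 shares of ₹11,000: Gabor and Orsolya each take ₹11,000.
Amira's share (₹22,000) is divided into 2 shares of ₹11,000: Aoife and Dora each take ₹11,000.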